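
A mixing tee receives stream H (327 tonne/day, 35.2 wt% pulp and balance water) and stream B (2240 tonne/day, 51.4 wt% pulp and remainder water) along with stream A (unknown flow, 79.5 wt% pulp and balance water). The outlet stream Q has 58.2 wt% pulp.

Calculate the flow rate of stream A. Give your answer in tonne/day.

Let A be the unknown flow. Total out = 2567 + A.
pulp balance: 1266.5 + 0.795·A = 0.582·(2567 + A)
(0.795 − 0.582)·A = 0.582×2567 − 1266.5 = 227.53
A = 227.53 / 0.213 = 1068.2 tonne/day

1068 tonne/day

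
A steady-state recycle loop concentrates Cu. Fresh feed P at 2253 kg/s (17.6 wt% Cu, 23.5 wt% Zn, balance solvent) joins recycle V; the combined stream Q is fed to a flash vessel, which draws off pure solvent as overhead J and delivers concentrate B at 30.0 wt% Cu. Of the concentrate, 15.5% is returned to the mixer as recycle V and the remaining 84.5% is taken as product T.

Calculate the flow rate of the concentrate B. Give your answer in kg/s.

Overall Cu balance (none leaves overhead): Cu in fresh feed = Cu in product, i.e. 2253×0.176 = (1−0.155)·B·0.300.
B = 396.53/(0.300×0.845) = 1564.2 kg/s.

1564 kg/s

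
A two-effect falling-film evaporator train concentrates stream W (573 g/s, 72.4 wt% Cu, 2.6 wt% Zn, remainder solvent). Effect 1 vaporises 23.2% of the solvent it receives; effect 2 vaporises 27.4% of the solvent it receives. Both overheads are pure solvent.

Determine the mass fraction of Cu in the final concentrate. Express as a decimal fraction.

solvent in feed = 573×0.250 = 143.25 g/s.
After stage 1: solvent left = (1−0.232)×143.25 = 110.02; stream total = 539.77 g/s.
After stage 2: solvent left = (1−0.274)×110.02 = 79.872; final concentrate = 509.62 g/s.
Cu fraction = 414.85/509.62 = 0.8140.

0.8140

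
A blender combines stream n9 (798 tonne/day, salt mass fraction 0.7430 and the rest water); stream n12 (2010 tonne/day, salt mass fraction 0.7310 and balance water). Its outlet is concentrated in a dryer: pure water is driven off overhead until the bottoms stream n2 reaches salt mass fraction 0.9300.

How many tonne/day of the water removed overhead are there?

salt entering = 798×0.743 + 2010×0.731 = 2062.2 tonne/day.
All salt reports to n2, so n2 = 2062.2/0.930 = 2217.4 tonne/day.
Total feed = 2808 tonne/day; overhead = 2808 − 2217.4 = 590.55 tonne/day.

590.6 tonne/day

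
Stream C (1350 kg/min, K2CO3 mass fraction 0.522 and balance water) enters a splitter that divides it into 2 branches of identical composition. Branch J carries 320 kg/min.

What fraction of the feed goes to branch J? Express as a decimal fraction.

Fraction to J = 320/1350 = 0.2370.

0.237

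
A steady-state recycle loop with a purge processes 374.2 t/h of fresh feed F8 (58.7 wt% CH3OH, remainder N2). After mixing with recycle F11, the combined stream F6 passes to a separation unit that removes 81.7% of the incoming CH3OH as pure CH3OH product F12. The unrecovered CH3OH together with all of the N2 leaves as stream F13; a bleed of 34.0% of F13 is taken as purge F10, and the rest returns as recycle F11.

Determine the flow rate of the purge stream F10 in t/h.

N2 enters only via F8 and leaves only via the purge: 374.2×0.413 = 0.340×(N2 in F13), and the separation unit passes all N2, so N2 in F6 = N2 in F13 = 454.54 t/h.
CH3OH in F6: m_A = 374.2×0.587 + (1−0.340)·(1−0.817)·m_A, so m_A = 219.66/0.8792 = 249.83 t/h.
F13 = (1−0.817)×249.83 + 454.54 = 500.26 t/h.
Purge F10 = 0.340×500.26 = 170.09 t/h.

170.1 t/h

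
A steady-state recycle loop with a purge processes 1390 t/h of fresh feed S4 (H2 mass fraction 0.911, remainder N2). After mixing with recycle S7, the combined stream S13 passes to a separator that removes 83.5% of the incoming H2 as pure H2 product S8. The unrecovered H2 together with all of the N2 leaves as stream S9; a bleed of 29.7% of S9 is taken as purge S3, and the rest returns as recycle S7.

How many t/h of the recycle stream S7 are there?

459 t/h

N2 enters only via S4 and leaves only via the purge: 1390×0.089 = 0.297×(N2 in S9), and the separator passes all N2, so N2 in S13 = N2 in S9 = 416.53 t/h.
H2 in S13: m_A = 1390×0.911 + (1−0.297)·(1−0.835)·m_A, so m_A = 1266.3/0.8840 = 1432.4 t/h.
S9 = (1−0.835)×1432.4 + 416.53 = 652.89 t/h.
Recycle S7 = (1−0.297)×652.89 = 458.98 t/h.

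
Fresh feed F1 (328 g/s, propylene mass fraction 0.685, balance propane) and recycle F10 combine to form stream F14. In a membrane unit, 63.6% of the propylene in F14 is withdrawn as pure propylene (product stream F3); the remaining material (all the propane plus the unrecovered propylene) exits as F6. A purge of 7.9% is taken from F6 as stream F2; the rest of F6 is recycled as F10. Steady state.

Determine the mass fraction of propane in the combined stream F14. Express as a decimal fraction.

propane enters only via F1 and leaves only via the purge: 328×0.315 = 0.079×(propane in F6), and the membrane unit passes all propane, so propane in F14 = propane in F6 = 1307.8 g/s.
propylene in F14: m_A = 328×0.685 + (1−0.079)·(1−0.636)·m_A, so m_A = 224.68/0.6648 = 337.99 g/s.
F14 = 337.99 + 1307.8 = 1645.8 g/s.
propane fraction in F14 = 1307.8/1645.8 = 0.795.

0.795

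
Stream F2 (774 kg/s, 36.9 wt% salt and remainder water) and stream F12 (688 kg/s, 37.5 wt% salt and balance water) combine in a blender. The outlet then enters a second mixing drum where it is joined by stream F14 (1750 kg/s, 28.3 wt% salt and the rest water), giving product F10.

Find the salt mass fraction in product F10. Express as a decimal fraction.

0.323

Overall, product flow = 3212 kg/s.
salt in = 774×0.369 + 688×0.375 + 1750×0.283 = 1038.9 kg/s.
salt fraction in F10 = 0.323.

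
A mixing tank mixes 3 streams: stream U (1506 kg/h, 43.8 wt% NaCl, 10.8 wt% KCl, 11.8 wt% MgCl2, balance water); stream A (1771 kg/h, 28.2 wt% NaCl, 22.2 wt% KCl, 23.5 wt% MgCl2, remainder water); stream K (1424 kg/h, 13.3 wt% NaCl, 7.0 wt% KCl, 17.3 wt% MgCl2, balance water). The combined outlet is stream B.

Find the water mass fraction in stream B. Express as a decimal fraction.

0.395

Total flow out = 1506 + 1771 + 1424 = 4701 kg/h.
water in = 1506×0.336 + 1771×0.261 + 1424×0.624 = 1856.8 kg/h.
water mass fraction in B = 1856.8/4701 = 0.395.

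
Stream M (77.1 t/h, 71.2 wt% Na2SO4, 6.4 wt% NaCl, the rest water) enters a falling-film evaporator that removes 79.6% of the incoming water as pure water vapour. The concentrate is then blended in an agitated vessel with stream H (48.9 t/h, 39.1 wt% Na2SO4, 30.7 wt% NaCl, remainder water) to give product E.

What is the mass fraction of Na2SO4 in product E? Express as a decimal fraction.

0.659

Vapour removed = 0.796×0.224×77.1 = 13.747 t/h; concentrate = 63.353 t/h.
Na2SO4 reaching the mixer = 54.895 (from concentrate) + 48.9×0.391 = 74.015 t/h.
Product flow = 63.353 + 48.9 = 112.25 t/h; Na2SO4 fraction = 0.659.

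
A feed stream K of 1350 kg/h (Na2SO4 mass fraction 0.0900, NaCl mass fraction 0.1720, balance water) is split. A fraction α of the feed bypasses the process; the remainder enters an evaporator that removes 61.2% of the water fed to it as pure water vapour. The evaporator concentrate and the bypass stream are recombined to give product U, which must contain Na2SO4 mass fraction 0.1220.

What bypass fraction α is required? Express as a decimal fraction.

0.419

All 1350×0.090 = 121.5 kg/h of Na2SO4 reaches U, so U = 121.5/0.122 = 995.9 kg/h and vapour = 354.1 kg/h.
The evaporator receives (1−α)·1350 of feed at 0.738 water and removes 0.612 of that water:
0.612×0.738×(1−α)×1350 = 354.1
(1−α) = 354.1/609.74 = 0.5807;  α = 0.4193.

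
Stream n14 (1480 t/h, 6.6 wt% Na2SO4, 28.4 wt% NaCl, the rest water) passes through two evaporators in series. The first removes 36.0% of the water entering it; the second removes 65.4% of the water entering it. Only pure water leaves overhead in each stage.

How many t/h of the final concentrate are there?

water in feed = 1480×0.650 = 962 t/h.
After stage 1: water left = (1−0.360)×962 = 615.68; stream total = 1133.7 t/h.
After stage 2: water left = (1−0.654)×615.68 = 213.03; final concentrate = 731.03 t/h.

731 t/h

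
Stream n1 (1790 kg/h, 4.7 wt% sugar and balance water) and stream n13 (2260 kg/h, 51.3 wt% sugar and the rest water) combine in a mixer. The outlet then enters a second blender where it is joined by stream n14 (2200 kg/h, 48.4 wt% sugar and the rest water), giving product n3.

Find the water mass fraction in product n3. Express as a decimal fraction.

0.631

Overall, product flow = 6250 kg/h.
water in = 1790×0.953 + 2260×0.487 + 2200×0.516 = 3941.7 kg/h.
water fraction in n3 = 0.631.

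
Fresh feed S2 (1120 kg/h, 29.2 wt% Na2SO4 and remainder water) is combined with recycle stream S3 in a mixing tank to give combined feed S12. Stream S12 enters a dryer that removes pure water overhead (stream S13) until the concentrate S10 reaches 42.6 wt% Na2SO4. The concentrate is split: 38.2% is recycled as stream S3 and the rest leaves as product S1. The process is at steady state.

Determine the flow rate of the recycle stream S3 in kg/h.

474.5 kg/h

Overall Na2SO4 balance (none leaves overhead): Na2SO4 in fresh feed = Na2SO4 in product, i.e. 1120×0.292 = (1−0.382)·S10·0.426.
S10 = 327.04/(0.426×0.618) = 1242.2 kg/h.
Recycle S3 = 0.382×1242.2 = 474.53 kg/h.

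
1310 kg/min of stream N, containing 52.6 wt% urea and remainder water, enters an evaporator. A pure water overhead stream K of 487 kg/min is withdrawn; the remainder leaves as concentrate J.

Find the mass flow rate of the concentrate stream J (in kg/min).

823 kg/min

Concentrate = 1310 − 487 = 823 kg/min.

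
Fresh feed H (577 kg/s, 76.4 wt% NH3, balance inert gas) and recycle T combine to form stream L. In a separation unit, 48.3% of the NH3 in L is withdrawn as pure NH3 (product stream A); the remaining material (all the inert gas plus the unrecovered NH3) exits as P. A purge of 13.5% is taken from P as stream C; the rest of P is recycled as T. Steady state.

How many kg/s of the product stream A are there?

385.2 kg/s

NH3 in L: m_A = 577×0.764 + (1−0.135)·(1−0.483)·m_A, so m_A = 440.83/0.5528 = 797.45 kg/s.
Product A = 0.483×797.45 = 385.17 kg/s.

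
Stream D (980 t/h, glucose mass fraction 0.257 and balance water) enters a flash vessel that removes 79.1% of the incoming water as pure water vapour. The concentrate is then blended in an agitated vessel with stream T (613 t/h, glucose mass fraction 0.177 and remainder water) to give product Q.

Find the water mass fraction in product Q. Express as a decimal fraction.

0.646

Vapour removed = 0.791×0.743×980 = 575.96 t/h; concentrate = 404.04 t/h.
water reaching the mixer = 152.18 (from concentrate) + 613×0.823 = 656.68 t/h.
Product flow = 404.04 + 613 = 1017 t/h; water fraction = 0.646.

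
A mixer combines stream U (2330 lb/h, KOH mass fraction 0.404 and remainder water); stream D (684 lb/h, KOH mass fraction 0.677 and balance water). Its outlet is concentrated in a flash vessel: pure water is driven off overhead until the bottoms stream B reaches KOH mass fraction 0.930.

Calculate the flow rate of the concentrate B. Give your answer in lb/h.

1510 lb/h

KOH entering = 2330×0.404 + 684×0.677 = 1404.4 lb/h.
All KOH reports to B, so B = 1404.4/0.930 = 1510.1 lb/h.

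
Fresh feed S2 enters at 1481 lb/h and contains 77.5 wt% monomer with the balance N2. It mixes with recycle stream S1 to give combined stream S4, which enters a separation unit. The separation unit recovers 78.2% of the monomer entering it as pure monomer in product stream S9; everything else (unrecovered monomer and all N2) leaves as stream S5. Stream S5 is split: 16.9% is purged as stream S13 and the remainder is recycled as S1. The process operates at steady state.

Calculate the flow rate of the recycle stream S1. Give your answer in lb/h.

N2 enters only via S2 and leaves only via the purge: 1481×0.225 = 0.169×(N2 in S5), and the separation unit passes all N2, so N2 in S4 = N2 in S5 = 1971.7 lb/h.
monomer in S4: m_A = 1481×0.775 + (1−0.169)·(1−0.782)·m_A, so m_A = 1147.8/0.8188 = 1401.7 lb/h.
S5 = (1−0.782)×1401.7 + 1971.7 = 2277.3 lb/h.
Recycle S1 = (1−0.169)×2277.3 = 1892.5 lb/h.

1892 lb/h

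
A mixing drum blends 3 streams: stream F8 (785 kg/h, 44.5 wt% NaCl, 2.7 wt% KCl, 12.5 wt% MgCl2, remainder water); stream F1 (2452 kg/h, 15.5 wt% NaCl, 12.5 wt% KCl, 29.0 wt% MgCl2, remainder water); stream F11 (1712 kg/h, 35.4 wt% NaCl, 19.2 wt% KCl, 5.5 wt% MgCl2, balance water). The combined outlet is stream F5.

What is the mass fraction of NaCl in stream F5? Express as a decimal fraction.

Total flow out = 785 + 2452 + 1712 = 4949 kg/h.
NaCl in = 785×0.445 + 2452×0.155 + 1712×0.354 = 1335.4 kg/h.
NaCl mass fraction in F5 = 1335.4/4949 = 0.2698.

0.2698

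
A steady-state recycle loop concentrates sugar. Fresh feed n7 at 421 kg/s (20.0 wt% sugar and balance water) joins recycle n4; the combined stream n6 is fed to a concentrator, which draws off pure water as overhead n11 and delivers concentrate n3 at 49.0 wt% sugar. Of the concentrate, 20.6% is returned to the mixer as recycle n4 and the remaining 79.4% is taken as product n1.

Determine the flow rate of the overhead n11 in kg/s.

Overall sugar balance (none leaves overhead): sugar in fresh feed = sugar in product, i.e. 421×0.200 = (1−0.206)·n3·0.490.
n3 = 84.2/(0.490×0.794) = 216.42 kg/s.
Recycle n4 = 0.206×216.42 = 44.582 kg/s.
Combined feed n6 = 421 + 44.582 = 465.58 kg/s.
Overhead n11 = n6 − n3 = 465.58 − 216.42 = 249.16 kg/s.

249.2 kg/s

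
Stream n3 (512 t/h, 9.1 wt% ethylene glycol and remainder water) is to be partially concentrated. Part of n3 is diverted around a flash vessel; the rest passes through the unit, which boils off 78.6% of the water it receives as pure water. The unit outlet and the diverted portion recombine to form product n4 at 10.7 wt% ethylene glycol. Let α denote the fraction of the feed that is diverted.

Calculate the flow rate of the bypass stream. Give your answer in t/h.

All 512×0.091 = 46.592 t/h of ethylene glycol reaches n4, so n4 = 46.592/0.107 = 435.44 t/h and vapour = 76.561 t/h.
The evaporator receives (1−α)·512 of feed at 0.909 water and removes 0.786 of that water:
0.786×0.909×(1−α)×512 = 76.561
(1−α) = 76.561/365.81 = 0.2093;  α = 0.7907.
Bypass flow = 0.7907×512 = 404.84 t/h.

404.8 t/h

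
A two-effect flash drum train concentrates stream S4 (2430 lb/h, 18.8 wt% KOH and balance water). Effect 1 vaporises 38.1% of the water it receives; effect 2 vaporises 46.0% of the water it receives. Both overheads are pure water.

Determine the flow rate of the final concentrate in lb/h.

water in feed = 2430×0.812 = 1973.2 lb/h.
After stage 1: water left = (1−0.381)×1973.2 = 1221.4; stream total = 1678.2 lb/h.
After stage 2: water left = (1−0.460)×1221.4 = 659.55; final concentrate = 1116.4 lb/h.

1116 lb/h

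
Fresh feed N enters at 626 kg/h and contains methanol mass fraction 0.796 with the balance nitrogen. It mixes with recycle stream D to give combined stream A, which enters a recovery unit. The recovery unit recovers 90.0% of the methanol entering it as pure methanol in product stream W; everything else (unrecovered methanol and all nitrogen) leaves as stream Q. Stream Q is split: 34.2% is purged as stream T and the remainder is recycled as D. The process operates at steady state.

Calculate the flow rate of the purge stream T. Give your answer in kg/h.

nitrogen enters only via N and leaves only via the purge: 626×0.204 = 0.342×(nitrogen in Q), and the recovery unit passes all nitrogen, so nitrogen in A = nitrogen in Q = 373.4 kg/h.
methanol in A: m_A = 626×0.796 + (1−0.342)·(1−0.900)·m_A, so m_A = 498.3/0.9342 = 533.39 kg/h.
Q = (1−0.900)×533.39 + 373.4 = 426.74 kg/h.
Purge T = 0.342×426.74 = 145.95 kg/h.

145.9 kg/h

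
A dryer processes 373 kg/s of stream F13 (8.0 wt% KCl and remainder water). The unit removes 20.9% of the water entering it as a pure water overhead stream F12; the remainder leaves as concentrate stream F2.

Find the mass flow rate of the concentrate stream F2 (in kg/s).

301.3 kg/s

water entering = 373×0.920 = 343.16 kg/s; overhead removed = 0.209×343.16 = 71.72 kg/s.
Concentrate = 373 − 71.72 = 301.28 kg/s.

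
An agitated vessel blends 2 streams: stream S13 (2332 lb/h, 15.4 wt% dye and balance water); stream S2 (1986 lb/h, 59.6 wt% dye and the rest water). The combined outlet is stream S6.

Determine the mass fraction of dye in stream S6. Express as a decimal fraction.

Total flow out = 2332 + 1986 = 4318 lb/h.
dye in = 2332×0.154 + 1986×0.596 = 1542.8 lb/h.
dye mass fraction in S6 = 1542.8/4318 = 0.357.

0.357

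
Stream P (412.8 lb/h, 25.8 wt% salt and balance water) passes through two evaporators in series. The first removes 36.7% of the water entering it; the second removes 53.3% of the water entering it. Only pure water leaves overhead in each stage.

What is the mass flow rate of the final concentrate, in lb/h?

water in feed = 412.8×0.742 = 306.3 lb/h.
After stage 1: water left = (1−0.367)×306.3 = 193.89; stream total = 300.39 lb/h.
After stage 2: water left = (1−0.533)×193.89 = 90.545; final concentrate = 197.05 lb/h.

197 lb/h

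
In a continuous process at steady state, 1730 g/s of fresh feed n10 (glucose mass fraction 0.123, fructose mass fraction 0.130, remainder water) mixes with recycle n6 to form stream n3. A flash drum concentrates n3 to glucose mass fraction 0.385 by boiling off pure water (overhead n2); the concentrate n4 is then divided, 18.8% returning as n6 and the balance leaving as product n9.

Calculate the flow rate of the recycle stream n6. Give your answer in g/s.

128 g/s

Overall glucose balance (none leaves overhead): glucose in fresh feed = glucose in product, i.e. 1730×0.123 = (1−0.188)·n4·0.385.
n4 = 212.79/(0.385×0.812) = 680.67 g/s.
Recycle n6 = 0.188×680.67 = 127.97 g/s.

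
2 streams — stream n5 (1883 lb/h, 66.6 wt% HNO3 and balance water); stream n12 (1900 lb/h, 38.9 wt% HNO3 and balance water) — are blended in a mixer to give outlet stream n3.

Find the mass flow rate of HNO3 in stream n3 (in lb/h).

1993 lb/h

HNO3 out = HNO3 in = 1883×0.666 + 1900×0.389 = 1993.2 lb/h.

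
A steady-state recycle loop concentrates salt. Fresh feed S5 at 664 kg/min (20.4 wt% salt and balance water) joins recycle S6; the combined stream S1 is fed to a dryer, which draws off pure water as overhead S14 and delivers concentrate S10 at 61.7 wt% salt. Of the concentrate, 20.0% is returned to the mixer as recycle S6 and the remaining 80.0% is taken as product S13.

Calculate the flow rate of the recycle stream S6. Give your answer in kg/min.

Overall salt balance (none leaves overhead): salt in fresh feed = salt in product, i.e. 664×0.204 = (1−0.200)·S10·0.617.
S10 = 135.46/(0.617×0.800) = 274.42 kg/min.
Recycle S6 = 0.200×274.42 = 54.885 kg/min.

54.88 kg/min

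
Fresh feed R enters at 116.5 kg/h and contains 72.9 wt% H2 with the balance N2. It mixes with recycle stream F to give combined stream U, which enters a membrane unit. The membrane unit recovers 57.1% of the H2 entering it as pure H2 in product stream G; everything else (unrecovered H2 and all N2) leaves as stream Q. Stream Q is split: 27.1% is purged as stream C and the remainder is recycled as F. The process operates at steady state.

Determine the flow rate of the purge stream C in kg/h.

N2 enters only via R and leaves only via the purge: 116.5×0.271 = 0.271×(N2 in Q), and the membrane unit passes all N2, so N2 in U = N2 in Q = 116.5 kg/h.
H2 in U: m_A = 116.5×0.729 + (1−0.271)·(1−0.571)·m_A, so m_A = 84.928/0.6873 = 123.58 kg/h.
Q = (1−0.571)×123.58 + 116.5 = 169.51 kg/h.
Purge C = 0.271×169.51 = 45.938 kg/h.

45.94 kg/h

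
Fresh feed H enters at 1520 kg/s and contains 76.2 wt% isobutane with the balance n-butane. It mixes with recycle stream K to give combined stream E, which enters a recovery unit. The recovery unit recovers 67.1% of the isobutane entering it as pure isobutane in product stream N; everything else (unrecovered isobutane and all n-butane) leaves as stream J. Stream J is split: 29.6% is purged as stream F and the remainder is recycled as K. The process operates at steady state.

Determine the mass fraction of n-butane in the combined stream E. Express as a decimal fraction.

n-butane enters only via H and leaves only via the purge: 1520×0.238 = 0.296×(n-butane in J), and the recovery unit passes all n-butane, so n-butane in E = n-butane in J = 1222.2 kg/s.
isobutane in E: m_A = 1520×0.762 + (1−0.296)·(1−0.671)·m_A, so m_A = 1158.2/0.7684 = 1507.4 kg/s.
E = 1507.4 + 1222.2 = 2729.5 kg/s.
n-butane fraction in E = 1222.2/2729.5 = 0.4478.

0.4478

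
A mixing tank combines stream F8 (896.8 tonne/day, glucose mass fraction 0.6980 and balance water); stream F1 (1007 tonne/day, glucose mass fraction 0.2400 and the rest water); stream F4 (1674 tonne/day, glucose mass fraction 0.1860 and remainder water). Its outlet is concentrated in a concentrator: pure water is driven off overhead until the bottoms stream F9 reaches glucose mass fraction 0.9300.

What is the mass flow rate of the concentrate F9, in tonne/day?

glucose entering = 896.8×0.698 + 1007×0.240 + 1674×0.186 = 1179 tonne/day.
All glucose reports to F9, so F9 = 1179/0.930 = 1267.8 tonne/day.

1268 tonne/day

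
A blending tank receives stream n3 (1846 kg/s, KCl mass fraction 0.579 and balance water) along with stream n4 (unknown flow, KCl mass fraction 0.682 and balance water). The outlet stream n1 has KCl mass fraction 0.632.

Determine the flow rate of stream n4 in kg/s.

Let n4 be the unknown flow. Total out = 1846 + n4.
KCl balance: 1068.8 + 0.682·n4 = 0.632·(1846 + n4)
(0.682 − 0.632)·n4 = 0.632×1846 − 1068.8 = 97.838
n4 = 97.838 / 0.050 = 1956.8 kg/s

1957 kg/s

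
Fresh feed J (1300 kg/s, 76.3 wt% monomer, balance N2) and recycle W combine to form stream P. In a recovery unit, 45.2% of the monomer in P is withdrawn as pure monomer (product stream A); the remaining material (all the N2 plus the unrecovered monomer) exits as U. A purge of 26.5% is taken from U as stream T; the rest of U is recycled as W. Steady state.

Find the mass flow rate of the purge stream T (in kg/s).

N2 enters only via J and leaves only via the purge: 1300×0.237 = 0.265×(N2 in U), and the recovery unit passes all N2, so N2 in P = N2 in U = 1162.6 kg/s.
monomer in P: m_A = 1300×0.763 + (1−0.265)·(1−0.452)·m_A, so m_A = 991.9/0.5972 = 1660.9 kg/s.
U = (1−0.452)×1660.9 + 1162.6 = 2072.8 kg/s.
Purge T = 0.265×2072.8 = 549.29 kg/s.

549.3 kg/s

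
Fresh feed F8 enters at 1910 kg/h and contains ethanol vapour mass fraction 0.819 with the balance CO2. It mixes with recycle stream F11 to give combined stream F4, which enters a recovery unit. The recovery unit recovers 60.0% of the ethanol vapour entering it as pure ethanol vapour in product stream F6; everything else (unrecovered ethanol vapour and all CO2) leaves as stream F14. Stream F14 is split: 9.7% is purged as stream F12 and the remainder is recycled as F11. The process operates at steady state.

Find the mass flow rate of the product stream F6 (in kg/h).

1469 kg/h

ethanol vapour in F4: m_A = 1910×0.819 + (1−0.097)·(1−0.600)·m_A, so m_A = 1564.3/0.6388 = 2448.8 kg/h.
Product F6 = 0.600×2448.8 = 1469.3 kg/h.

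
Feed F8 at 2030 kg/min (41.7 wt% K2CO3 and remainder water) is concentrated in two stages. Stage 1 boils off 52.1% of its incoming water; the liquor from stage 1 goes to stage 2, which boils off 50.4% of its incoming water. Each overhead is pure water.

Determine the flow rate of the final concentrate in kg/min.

water in feed = 2030×0.583 = 1183.5 kg/min.
After stage 1: water left = (1−0.521)×1183.5 = 566.89; stream total = 1413.4 kg/min.
After stage 2: water left = (1−0.504)×566.89 = 281.18; final concentrate = 1127.7 kg/min.

1128 kg/min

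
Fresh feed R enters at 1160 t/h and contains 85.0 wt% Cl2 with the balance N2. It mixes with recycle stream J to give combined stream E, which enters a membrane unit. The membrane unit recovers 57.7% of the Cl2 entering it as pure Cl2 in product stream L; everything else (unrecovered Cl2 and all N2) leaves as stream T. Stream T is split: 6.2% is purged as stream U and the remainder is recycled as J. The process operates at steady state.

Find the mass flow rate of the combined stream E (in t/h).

N2 enters only via R and leaves only via the purge: 1160×0.150 = 0.062×(N2 in T), and the membrane unit passes all N2, so N2 in E = N2 in T = 2806.5 t/h.
Cl2 in E: m_A = 1160×0.850 + (1−0.062)·(1−0.577)·m_A, so m_A = 986/0.6032 = 1634.5 t/h.
E = 1634.5 + 2806.5 = 4441 t/h.

4441 t/h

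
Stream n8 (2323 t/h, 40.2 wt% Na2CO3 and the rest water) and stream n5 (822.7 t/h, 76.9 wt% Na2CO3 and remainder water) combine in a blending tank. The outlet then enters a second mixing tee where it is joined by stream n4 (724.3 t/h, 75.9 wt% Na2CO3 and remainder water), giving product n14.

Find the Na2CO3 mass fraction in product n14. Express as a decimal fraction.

0.547

Overall, product flow = 3870 t/h.
Na2CO3 in = 2323×0.402 + 822.7×0.769 + 724.3×0.759 = 2116.2 t/h.
Na2CO3 fraction in n14 = 0.547.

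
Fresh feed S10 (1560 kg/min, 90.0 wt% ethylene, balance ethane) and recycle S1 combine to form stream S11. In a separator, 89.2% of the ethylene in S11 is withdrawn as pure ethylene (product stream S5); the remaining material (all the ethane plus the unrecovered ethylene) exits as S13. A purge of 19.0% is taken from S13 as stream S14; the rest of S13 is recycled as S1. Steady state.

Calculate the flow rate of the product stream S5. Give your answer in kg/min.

ethylene in S11: m_A = 1560×0.900 + (1−0.190)·(1−0.892)·m_A, so m_A = 1404/0.9125 = 1538.6 kg/min.
Product S5 = 0.892×1538.6 = 1372.4 kg/min.

1372 kg/min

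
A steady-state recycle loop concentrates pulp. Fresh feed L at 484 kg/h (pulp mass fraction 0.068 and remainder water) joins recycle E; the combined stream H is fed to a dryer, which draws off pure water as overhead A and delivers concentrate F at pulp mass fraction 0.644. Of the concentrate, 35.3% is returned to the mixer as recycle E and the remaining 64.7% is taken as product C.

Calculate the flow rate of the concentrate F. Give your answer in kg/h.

78.99 kg/h

Overall pulp balance (none leaves overhead): pulp in fresh feed = pulp in product, i.e. 484×0.068 = (1−0.353)·F·0.644.
F = 32.912/(0.644×0.647) = 78.989 kg/h.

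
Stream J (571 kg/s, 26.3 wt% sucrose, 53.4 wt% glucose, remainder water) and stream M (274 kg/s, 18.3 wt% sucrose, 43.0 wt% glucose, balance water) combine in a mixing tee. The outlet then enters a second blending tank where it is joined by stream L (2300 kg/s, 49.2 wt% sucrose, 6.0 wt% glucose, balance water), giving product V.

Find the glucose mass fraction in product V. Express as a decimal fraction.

0.178

Overall, product flow = 3145 kg/s.
glucose in = 571×0.534 + 274×0.430 + 2300×0.060 = 560.73 kg/s.
glucose fraction in V = 0.178.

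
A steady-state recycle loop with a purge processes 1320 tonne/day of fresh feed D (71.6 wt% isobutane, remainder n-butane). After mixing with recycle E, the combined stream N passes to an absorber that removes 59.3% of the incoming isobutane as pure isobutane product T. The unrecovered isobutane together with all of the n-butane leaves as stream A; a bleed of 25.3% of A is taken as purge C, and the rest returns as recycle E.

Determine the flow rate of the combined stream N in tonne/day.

2840 tonne/day

n-butane enters only via D and leaves only via the purge: 1320×0.284 = 0.253×(n-butane in A), and the absorber passes all n-butane, so n-butane in N = n-butane in A = 1481.7 tonne/day.
isobutane in N: m_A = 1320×0.716 + (1−0.253)·(1−0.593)·m_A, so m_A = 945.12/0.6960 = 1358 tonne/day.
N = 1358 + 1481.7 = 2839.7 tonne/day.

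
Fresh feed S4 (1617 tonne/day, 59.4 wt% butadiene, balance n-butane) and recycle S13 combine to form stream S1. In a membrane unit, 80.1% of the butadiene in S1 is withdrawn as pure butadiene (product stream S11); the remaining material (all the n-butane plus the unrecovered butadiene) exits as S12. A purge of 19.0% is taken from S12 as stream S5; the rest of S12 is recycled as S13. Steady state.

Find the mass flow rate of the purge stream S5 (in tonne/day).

n-butane enters only via S4 and leaves only via the purge: 1617×0.406 = 0.190×(n-butane in S12), and the membrane unit passes all n-butane, so n-butane in S1 = n-butane in S12 = 3455.3 tonne/day.
butadiene in S1: m_A = 1617×0.594 + (1−0.190)·(1−0.801)·m_A, so m_A = 960.5/0.8388 = 1145.1 tonne/day.
S12 = (1−0.801)×1145.1 + 3455.3 = 3683.1 tonne/day.
Purge S5 = 0.190×3683.1 = 699.8 tonne/day.

699.8 tonne/day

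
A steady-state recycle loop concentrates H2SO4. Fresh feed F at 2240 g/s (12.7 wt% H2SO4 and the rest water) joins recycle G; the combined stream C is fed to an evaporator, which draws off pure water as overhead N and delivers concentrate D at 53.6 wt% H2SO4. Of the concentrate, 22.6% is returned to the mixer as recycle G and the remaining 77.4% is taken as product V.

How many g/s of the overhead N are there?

Overall H2SO4 balance (none leaves overhead): H2SO4 in fresh feed = H2SO4 in product, i.e. 2240×0.127 = (1−0.226)·D·0.536.
D = 284.48/(0.536×0.774) = 685.72 g/s.
Recycle G = 0.226×685.72 = 154.97 g/s.
Combined feed C = 2240 + 154.97 = 2395 g/s.
Overhead N = C − D = 2395 − 685.72 = 1709.3 g/s.

1709 g/s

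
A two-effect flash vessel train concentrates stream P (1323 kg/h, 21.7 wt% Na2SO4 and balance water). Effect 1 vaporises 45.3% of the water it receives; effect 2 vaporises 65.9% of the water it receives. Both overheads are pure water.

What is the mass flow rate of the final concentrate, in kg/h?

water in feed = 1323×0.783 = 1035.9 kg/h.
After stage 1: water left = (1−0.453)×1035.9 = 566.64; stream total = 853.73 kg/h.
After stage 2: water left = (1−0.659)×566.64 = 193.22; final concentrate = 480.32 kg/h.

480.3 kg/h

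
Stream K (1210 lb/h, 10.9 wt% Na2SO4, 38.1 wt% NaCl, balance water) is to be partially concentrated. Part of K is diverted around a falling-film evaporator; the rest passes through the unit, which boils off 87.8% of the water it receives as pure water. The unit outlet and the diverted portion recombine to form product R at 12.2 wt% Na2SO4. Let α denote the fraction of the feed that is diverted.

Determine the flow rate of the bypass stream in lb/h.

922.1 lb/h

All 1210×0.109 = 131.89 lb/h of Na2SO4 reaches R, so R = 131.89/0.122 = 1081.1 lb/h and vapour = 128.93 lb/h.
The evaporator receives (1−α)·1210 of feed at 0.510 water and removes 0.878 of that water:
0.878×0.510×(1−α)×1210 = 128.93
(1−α) = 128.93/541.81 = 0.2380;  α = 0.7620.
Bypass flow = 0.7620×1210 = 922.06 lb/h.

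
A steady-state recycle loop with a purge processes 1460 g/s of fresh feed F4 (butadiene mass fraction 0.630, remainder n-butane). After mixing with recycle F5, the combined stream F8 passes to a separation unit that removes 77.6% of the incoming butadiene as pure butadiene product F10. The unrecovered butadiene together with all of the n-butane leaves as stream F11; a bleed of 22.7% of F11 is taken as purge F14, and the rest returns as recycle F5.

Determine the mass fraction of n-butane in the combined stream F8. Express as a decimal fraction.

n-butane enters only via F4 and leaves only via the purge: 1460×0.370 = 0.227×(n-butane in F11), and the separation unit passes all n-butane, so n-butane in F8 = n-butane in F11 = 2379.7 g/s.
butadiene in F8: m_A = 1460×0.630 + (1−0.227)·(1−0.776)·m_A, so m_A = 919.8/0.8268 = 1112.4 g/s.
F8 = 1112.4 + 2379.7 = 3492.2 g/s.
n-butane fraction in F8 = 2379.7/3492.2 = 0.681.

0.681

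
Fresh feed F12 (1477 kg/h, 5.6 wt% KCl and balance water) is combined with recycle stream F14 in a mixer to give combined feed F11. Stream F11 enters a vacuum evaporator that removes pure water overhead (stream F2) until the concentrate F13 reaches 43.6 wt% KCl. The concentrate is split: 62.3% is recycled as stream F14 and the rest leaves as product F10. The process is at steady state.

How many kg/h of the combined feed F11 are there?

Overall KCl balance (none leaves overhead): KCl in fresh feed = KCl in product, i.e. 1477×0.056 = (1−0.623)·F13·0.436.
F13 = 82.712/(0.436×0.377) = 503.2 kg/h.
Recycle F14 = 0.623×503.2 = 313.49 kg/h.
Combined feed F11 = 1477 + 313.49 = 1790.5 kg/h.

1790 kg/h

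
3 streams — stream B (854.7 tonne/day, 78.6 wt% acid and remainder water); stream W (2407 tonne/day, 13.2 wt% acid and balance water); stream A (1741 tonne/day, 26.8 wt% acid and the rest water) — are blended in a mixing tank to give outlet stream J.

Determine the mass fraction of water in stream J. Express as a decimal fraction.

0.709

Total flow out = 854.7 + 2407 + 1741 = 5002.7 tonne/day.
water in = 854.7×0.214 + 2407×0.868 + 1741×0.732 = 3546.6 tonne/day.
water mass fraction in J = 3546.6/5002.7 = 0.709.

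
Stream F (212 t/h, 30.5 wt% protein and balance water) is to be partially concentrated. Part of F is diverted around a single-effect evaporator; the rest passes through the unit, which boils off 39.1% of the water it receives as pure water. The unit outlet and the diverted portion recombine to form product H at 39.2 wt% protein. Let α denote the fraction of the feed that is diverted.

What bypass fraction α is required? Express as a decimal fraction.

0.183

All 212×0.305 = 64.66 t/h of protein reaches H, so H = 64.66/0.392 = 164.95 t/h and vapour = 47.051 t/h.
The evaporator receives (1−α)·212 of feed at 0.695 water and removes 0.391 of that water:
0.391×0.695×(1−α)×212 = 47.051
(1−α) = 47.051/57.61 = 0.8167;  α = 0.1833.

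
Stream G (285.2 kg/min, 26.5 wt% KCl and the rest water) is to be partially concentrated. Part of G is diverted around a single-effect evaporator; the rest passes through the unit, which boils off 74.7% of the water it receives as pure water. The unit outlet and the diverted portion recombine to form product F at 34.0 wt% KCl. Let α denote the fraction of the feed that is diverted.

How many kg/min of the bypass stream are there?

All 285.2×0.265 = 75.578 kg/min of KCl reaches F, so F = 75.578/0.340 = 222.29 kg/min and vapour = 62.912 kg/min.
The evaporator receives (1−α)·285.2 of feed at 0.735 water and removes 0.747 of that water:
0.747×0.735×(1−α)×285.2 = 62.912
(1−α) = 62.912/156.59 = 0.4018;  α = 0.5982.
Bypass flow = 0.5982×285.2 = 170.62 kg/min.

170.6 kg/min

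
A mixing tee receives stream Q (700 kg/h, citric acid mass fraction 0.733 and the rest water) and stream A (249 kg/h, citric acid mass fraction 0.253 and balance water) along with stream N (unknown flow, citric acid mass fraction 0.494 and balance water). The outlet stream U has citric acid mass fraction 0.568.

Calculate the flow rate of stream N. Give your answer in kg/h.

500.9 kg/h

Let N be the unknown flow. Total out = 949 + N.
citric acid balance: 576.1 + 0.494·N = 0.568·(949 + N)
(0.494 − 0.568)·N = 0.568×949 − 576.1 = -37.065
N = -37.065 / -0.074 = 500.88 kg/h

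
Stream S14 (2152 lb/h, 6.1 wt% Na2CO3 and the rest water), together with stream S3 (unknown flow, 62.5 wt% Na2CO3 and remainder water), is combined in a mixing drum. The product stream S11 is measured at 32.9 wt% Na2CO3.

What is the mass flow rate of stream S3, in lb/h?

Let S3 be the unknown flow. Total out = 2152 + S3.
Na2CO3 balance: 131.27 + 0.625·S3 = 0.329·(2152 + S3)
(0.625 − 0.329)·S3 = 0.329×2152 − 131.27 = 576.74
S3 = 576.74 / 0.296 = 1948.4 lb/h

1948 lb/h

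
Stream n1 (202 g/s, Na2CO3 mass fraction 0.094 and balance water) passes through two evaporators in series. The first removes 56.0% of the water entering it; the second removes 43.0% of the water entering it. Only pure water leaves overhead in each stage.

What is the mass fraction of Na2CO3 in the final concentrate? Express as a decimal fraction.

water in feed = 202×0.906 = 183.01 g/s.
After stage 1: water left = (1−0.560)×183.01 = 80.525; stream total = 99.513 g/s.
After stage 2: water left = (1−0.430)×80.525 = 45.899; final concentrate = 64.887 g/s.
Na2CO3 fraction = 18.988/64.887 = 0.293.

0.293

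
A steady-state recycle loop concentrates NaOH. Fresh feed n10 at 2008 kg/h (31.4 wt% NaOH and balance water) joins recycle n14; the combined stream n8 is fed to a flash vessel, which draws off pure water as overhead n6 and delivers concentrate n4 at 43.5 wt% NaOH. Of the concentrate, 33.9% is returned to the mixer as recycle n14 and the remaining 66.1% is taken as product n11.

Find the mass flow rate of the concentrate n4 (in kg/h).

Overall NaOH balance (none leaves overhead): NaOH in fresh feed = NaOH in product, i.e. 2008×0.314 = (1−0.339)·n4·0.435.
n4 = 630.51/(0.435×0.661) = 2192.8 kg/h.

2193 kg/h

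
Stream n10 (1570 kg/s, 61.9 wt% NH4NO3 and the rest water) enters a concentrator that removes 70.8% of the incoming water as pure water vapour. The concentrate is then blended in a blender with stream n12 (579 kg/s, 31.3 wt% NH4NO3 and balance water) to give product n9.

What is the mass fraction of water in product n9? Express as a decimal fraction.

Vapour removed = 0.708×0.381×1570 = 423.5 kg/s; concentrate = 1146.5 kg/s.
water reaching the mixer = 174.67 (from concentrate) + 579×0.687 = 572.44 kg/s.
Product flow = 1146.5 + 579 = 1725.5 kg/s; water fraction = 0.332.

0.332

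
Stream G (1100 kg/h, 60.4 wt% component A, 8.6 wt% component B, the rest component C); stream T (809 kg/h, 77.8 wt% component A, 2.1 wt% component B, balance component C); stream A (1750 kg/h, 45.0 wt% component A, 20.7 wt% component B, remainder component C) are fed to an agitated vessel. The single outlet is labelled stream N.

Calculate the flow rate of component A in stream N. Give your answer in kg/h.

component A out = component A in = 1100×0.604 + 809×0.778 + 1750×0.450 = 2081.3 kg/h.

2081 kg/h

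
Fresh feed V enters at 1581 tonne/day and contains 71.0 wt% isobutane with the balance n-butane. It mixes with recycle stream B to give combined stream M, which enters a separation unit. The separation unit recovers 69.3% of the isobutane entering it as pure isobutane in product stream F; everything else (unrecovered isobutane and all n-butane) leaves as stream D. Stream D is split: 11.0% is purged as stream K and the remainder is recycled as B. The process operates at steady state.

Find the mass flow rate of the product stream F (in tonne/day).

isobutane in M: m_A = 1581×0.710 + (1−0.110)·(1−0.693)·m_A, so m_A = 1122.5/0.7268 = 1544.5 tonne/day.
Product F = 0.693×1544.5 = 1070.4 tonne/day.

1070 tonne/day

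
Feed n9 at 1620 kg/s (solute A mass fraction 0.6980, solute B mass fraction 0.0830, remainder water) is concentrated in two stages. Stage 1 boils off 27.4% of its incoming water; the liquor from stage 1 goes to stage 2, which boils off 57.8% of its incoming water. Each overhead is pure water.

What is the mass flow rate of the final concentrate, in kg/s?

1374 kg/s

water in feed = 1620×0.219 = 354.78 kg/s.
After stage 1: water left = (1−0.274)×354.78 = 257.57; stream total = 1522.8 kg/s.
After stage 2: water left = (1−0.578)×257.57 = 108.69; final concentrate = 1373.9 kg/s.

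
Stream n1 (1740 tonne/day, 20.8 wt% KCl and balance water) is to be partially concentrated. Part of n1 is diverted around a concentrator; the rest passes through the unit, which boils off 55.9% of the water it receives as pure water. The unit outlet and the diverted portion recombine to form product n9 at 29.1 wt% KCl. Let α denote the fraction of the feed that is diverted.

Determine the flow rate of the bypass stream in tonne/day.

All 1740×0.208 = 361.92 tonne/day of KCl reaches n9, so n9 = 361.92/0.291 = 1243.7 tonne/day and vapour = 496.29 tonne/day.
The evaporator receives (1−α)·1740 of feed at 0.792 water and removes 0.559 of that water:
0.559×0.792×(1−α)×1740 = 496.29
(1−α) = 496.29/770.35 = 0.6442;  α = 0.3558.
Bypass flow = 0.3558×1740 = 619.02 tonne/day.

619 tonne/day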